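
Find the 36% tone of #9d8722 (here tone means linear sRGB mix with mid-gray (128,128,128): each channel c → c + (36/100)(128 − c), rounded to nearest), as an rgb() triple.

#9d8722 is rgb(157, 135, 34).
A 36% tone moves each channel 36% toward 128:
  R: 157 + 0.36×(128−157) = 157 − 10.44 = 146.56 → 147
  G: 135 + 0.36×(128−135) = 135 − 2.52 = 132.48 → 132
  B: 34 + 0.36×(128−34) = 34 + 33.84 = 67.84 → 68

rgb(147, 132, 68)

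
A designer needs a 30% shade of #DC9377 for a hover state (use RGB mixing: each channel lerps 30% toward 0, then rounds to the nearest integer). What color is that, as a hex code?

#9A6753

#DC9377 is rgb(220, 147, 119).
A 30% shade moves each channel 30% toward 0:
  R: 220 − 66 = 154 → 154
  G: 147 − 44.1 = 102.9 → 103
  B: 119 − 35.7 = 83.3 → 83
rgb(154, 103, 83) = #9A6753.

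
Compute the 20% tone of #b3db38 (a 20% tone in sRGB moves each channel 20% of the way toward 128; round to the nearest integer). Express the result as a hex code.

#b3db38 is rgb(179, 219, 56).
Lerp each channel 20% toward 128:
  R: 179 − 10.2 = 168.8 → 169
  G: 219 − 18.2 = 200.8 → 201
  B: 56 + 0.2×(128−56) = 56 + 14.4 = 70.4 → 70
rgb(169, 201, 70) = #a9c946.

#a9c946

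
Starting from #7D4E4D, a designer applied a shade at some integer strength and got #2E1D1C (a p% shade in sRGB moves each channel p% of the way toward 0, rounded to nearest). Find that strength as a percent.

#7D4E4D is rgb(125, 78, 77); #2E1D1C is rgb(46, 29, 28).
On the R channel (widest range): 46 ≈ 125 + (p/100)(0 − 125), so p ≈ 100×(46 − 125)/(0 − 125) = -7900/-125 = 63.20.
p = 63 reproduces all three channels after rounding.

63%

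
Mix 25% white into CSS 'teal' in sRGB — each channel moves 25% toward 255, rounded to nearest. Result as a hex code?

CSS teal is rgb(0, 128, 128).
A 25% tint moves each channel 25% toward 255:
  R: 0 + 63.75 = 63.75 → 64
  G: 128 + 0.25×(255−128) = 128 + 31.75 = 159.75 → 160
  B: 128 + 0.25×(255−128) = 128 + 31.75 = 159.75 → 160
rgb(64, 160, 160) = #40a0a0.

#40a0a0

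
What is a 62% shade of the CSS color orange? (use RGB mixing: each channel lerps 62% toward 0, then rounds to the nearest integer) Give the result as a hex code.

#613f00

CSS orange is rgb(255, 165, 0).
Lerp each channel 62% toward 0:
  R: 255 − 158.1 = 96.9 → 97
  G: 165 + 0.62×(0−165) = 165 − 102.3 = 62.7 → 63
  B: 0 + 0.62×(0−0) = 0 + 0 = 0 → 0
rgb(97, 63, 0) = #613f00.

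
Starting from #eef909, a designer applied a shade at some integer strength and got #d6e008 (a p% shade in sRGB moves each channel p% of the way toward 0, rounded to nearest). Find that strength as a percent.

#eef909 is rgb(238, 249, 9); #d6e008 is rgb(214, 224, 8).
On the G channel (widest range): 224 ≈ 249 + (p/100)(0 − 249), so p ≈ 100×(224 − 249)/(0 − 249) = -2500/-249 = 10.04.
p = 10 reproduces all three channels after rounding.

10%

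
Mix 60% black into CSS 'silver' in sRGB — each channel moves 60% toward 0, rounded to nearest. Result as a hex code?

#4d4d4d

CSS silver is rgb(192, 192, 192).
A 60% shade moves each channel 60% toward 0:
  R: 192 + 0.6×(0−192) = 192 − 115.2 = 76.8 → 77
  G: 192 − 115.2 = 76.8 → 77
  B: 192 + 0.6×(0−192) = 192 − 115.2 = 76.8 → 77
rgb(77, 77, 77) = #4d4d4d.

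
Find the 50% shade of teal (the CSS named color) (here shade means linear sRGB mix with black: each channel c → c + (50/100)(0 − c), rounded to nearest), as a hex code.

#004040

CSS teal is rgb(0, 128, 128).
A 50% shade moves each channel 50% toward 0:
  R: 0 + 0 = 0 → 0
  G: 128 − 64 = 64 → 64
  B: 128 − 64 = 64 → 64
rgb(0, 64, 64) = #004040.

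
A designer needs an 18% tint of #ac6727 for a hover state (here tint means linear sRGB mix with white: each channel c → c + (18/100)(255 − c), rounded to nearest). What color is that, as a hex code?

#bb824e

#ac6727 is rgb(172, 103, 39).
Per channel, c → c + 0.18(255 − c):
  R: 172 + 0.18×(255−172) = 172 + 14.94 = 186.94 → 187
  G: 103 + 27.36 = 130.36 → 130
  B: 39 + 0.18×(255−39) = 39 + 38.88 = 77.88 → 78
rgb(187, 130, 78) = #bb824e.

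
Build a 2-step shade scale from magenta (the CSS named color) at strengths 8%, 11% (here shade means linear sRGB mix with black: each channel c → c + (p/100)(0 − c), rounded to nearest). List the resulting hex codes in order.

CSS magenta is rgb(255, 0, 255).
8%: (255 − 20.4 = 234.6→235, 0→0, 255 − 20.4 = 234.6→235) → #eb00eb
11%: (255 − 28.05 = 226.95→227, 0→0, 255 − 28.05 = 226.95→227) → #e300e3

#eb00eb, #e300e3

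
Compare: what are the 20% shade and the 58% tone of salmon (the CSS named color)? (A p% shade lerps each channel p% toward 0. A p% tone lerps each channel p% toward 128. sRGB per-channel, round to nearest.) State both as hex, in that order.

CSS salmon is rgb(250, 128, 114).
20% shade:
  R: 250 − 50 = 200 → 200
  G: 128 + 0.2×(0−128) = 128 − 25.6 = 102.4 → 102
  B: 114 + 0.2×(0−114) = 114 − 22.8 = 91.2 → 91
  → #c8665b
58% tone:
  R: 250 + 0.58×(128−250) = 250 − 70.76 = 179.24 → 179
  G: 128 + 0 = 128 → 128
  B: 114 + 0.58×(128−114) = 114 + 8.12 = 122.12 → 122
  → #b3807a

#c8665b, #b3807a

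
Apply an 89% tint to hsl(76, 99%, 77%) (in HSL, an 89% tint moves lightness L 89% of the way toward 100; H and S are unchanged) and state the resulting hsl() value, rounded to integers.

hsl(76, 99%, 97%)

L moves 89% from 77 toward 100: 77 + 20.47 = 97.47 → 97.
H and S are unchanged.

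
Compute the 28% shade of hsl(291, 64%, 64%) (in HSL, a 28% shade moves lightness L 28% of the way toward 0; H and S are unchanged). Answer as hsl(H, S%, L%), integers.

hsl(291, 64%, 46%)

L moves 28% from 64 toward 0: 64 − 17.92 = 46.08 → 46.
H and S are unchanged.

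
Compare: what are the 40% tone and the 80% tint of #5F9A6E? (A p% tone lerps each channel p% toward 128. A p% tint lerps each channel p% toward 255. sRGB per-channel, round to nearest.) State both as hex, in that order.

#6C9075, #DFEBE2

#5F9A6E is rgb(95, 154, 110).
40% tone:
  R: 95 + 0.4×(128−95) = 95 + 13.2 = 108.2 → 108
  G: 154 − 10.4 = 143.6 → 144
  B: 110 + 0.4×(128−110) = 110 + 7.2 = 117.2 → 117
  → #6C9075
80% tint:
  R: 95 + 128 = 223 → 223
  G: 154 + 0.8×(255−154) = 154 + 80.8 = 234.8 → 235
  B: 110 + 116 = 226 → 226
  → #DFEBE2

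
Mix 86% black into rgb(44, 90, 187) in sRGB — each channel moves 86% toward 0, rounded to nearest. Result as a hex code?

Lerp each channel 86% toward 0:
  R: 44 + 0.86×(0−44) = 44 − 37.84 = 6.16 → 6
  G: 90 + 0.86×(0−90) = 90 − 77.4 = 12.6 → 13
  B: 187 − 160.82 = 26.18 → 26
rgb(6, 13, 26) = #060d1a.

#060d1a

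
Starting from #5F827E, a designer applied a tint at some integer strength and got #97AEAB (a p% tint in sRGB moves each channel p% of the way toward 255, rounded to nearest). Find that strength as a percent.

35%

#5F827E is rgb(95, 130, 126); #97AEAB is rgb(151, 174, 171).
On the R channel (widest range): 151 ≈ 95 + (p/100)(255 − 95), so p ≈ 100×(151 − 95)/(255 − 95) = 5600/160 = 35.00.
p = 35 reproduces all three channels after rounding.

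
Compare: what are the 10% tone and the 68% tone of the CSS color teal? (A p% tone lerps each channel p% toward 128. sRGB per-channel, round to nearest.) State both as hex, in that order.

CSS teal is rgb(0, 128, 128).
10% tone:
  R: 0 + 12.8 = 12.8 → 13
  G: 128 + 0 = 128 → 128
  B: 128 + 0.1×(128−128) = 128 + 0 = 128 → 128
  → #0d8080
68% tone:
  R: 0 + 0.68×(128−0) = 0 + 87.04 = 87.04 → 87
  G: 128 + 0.68×(128−128) = 128 + 0 = 128 → 128
  B: 128 + 0 = 128 → 128
  → #578080

#0d8080, #578080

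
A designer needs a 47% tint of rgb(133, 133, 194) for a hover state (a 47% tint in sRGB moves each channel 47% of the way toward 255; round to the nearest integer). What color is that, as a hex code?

#BEBEDF

Lerp each channel 47% toward 255:
  R: 133 + 0.47×(255−133) = 133 + 57.34 = 190.34 → 190
  G: 133 + 57.34 = 190.34 → 190
  B: 194 + 28.67 = 222.67 → 223
rgb(190, 190, 223) = #BEBEDF.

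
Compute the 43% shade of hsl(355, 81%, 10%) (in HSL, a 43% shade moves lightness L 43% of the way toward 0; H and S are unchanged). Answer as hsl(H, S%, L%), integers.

hsl(355, 81%, 6%)

L moves 43% from 10 toward 0: 10 − 4.3 = 5.7 → 6.
H and S are unchanged.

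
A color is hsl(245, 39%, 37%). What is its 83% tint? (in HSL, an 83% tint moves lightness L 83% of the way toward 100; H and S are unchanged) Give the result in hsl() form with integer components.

hsl(245, 39%, 89%)

L moves 83% from 37 toward 100: 37 + 52.29 = 89.29 → 89.
H and S are unchanged.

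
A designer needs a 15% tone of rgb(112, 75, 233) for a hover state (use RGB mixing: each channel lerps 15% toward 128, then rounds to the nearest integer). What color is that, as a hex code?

#7253D9

Per channel, c → c + 0.15(128 − c):
  R: 112 + 0.15×(128−112) = 112 + 2.4 = 114.4 → 114
  G: 75 + 7.95 = 82.95 → 83
  B: 233 − 15.75 = 217.25 → 217
rgb(114, 83, 217) = #7253D9.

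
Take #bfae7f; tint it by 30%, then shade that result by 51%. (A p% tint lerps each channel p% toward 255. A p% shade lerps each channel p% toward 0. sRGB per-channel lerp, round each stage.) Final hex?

#676151

#bfae7f is rgb(191, 174, 127).
Lerp each channel 30% toward 255:
  R: 191 + 0.3×(255−191) = 191 + 19.2 = 210.2 → 210
  G: 174 + 0.3×(255−174) = 174 + 24.3 = 198.3 → 198
  B: 127 + 0.3×(255−127) = 127 + 38.4 = 165.4 → 165
After the tint: rgb(210, 198, 165) = #d2c6a5.
Per channel, c → c + 0.51(0 − c):
  R: 210 − 107.1 = 102.9 → 103
  G: 198 + 0.51×(0−198) = 198 − 100.98 = 97.02 → 97
  B: 165 + 0.51×(0−165) = 165 − 84.15 = 80.85 → 81
rgb(103, 97, 81) = #676151.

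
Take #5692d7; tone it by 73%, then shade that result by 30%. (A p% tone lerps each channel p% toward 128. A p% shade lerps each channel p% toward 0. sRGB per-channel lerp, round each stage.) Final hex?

#5692d7 is rgb(86, 146, 215).
A 73% tone moves each channel 73% toward 128:
  R: 86 + 0.73×(128−86) = 86 + 30.66 = 116.66 → 117
  G: 146 − 13.14 = 132.86 → 133
  B: 215 − 63.51 = 151.49 → 151
After the tone: rgb(117, 133, 151) = #758597.
Per channel, c → c + 0.3(0 − c):
  R: 117 + 0.3×(0−117) = 117 − 35.1 = 81.9 → 82
  G: 133 − 39.9 = 93.1 → 93
  B: 151 − 45.3 = 105.7 → 106
rgb(82, 93, 106) = #525d6a.

#525d6a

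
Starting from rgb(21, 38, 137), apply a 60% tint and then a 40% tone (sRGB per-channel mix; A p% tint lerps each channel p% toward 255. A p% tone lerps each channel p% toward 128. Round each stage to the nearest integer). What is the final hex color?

#9498b0

Lerp each channel 60% toward 255:
  R: 21 + 0.6×(255−21) = 21 + 140.4 = 161.4 → 161
  G: 38 + 0.6×(255−38) = 38 + 130.2 = 168.2 → 168
  B: 137 + 0.6×(255−137) = 137 + 70.8 = 207.8 → 208
After the tint: rgb(161, 168, 208) = #a1a8d0.
Per channel, c → c + 0.4(128 − c):
  R: 161 + 0.4×(128−161) = 161 − 13.2 = 147.8 → 148
  G: 168 − 16 = 152 → 152
  B: 208 − 32 = 176 → 176
rgb(148, 152, 176) = #9498b0.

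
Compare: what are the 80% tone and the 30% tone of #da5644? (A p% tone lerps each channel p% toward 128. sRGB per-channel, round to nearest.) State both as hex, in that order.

#927874, #bf6356

#da5644 is rgb(218, 86, 68).
80% tone:
  R: 218 + 0.8×(128−218) = 218 − 72 = 146 → 146
  G: 86 + 33.6 = 119.6 → 120
  B: 68 + 48 = 116 → 116
  → #927874
30% tone:
  R: 218 + 0.3×(128−218) = 218 − 27 = 191 → 191
  G: 86 + 12.6 = 98.6 → 99
  B: 68 + 0.3×(128−68) = 68 + 18 = 86 → 86
  → #bf6356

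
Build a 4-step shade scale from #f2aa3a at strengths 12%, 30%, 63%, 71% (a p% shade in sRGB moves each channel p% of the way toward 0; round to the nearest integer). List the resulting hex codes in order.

#d59633, #a97729, #5a3f15, #463111

#f2aa3a is rgb(242, 170, 58).
12%: (242 − 29.04 = 212.96→213, 170 − 20.4 = 149.6→150, 58 − 6.96 = 51.04→51) → #d59633
30%: (242 − 72.6 = 169.4→169, 170 − 51 = 119→119, 58 − 17.4 = 40.6→41) → #a97729
63%: (242 − 152.46 = 89.54→90, 170 − 107.1 = 62.9→63, 58 − 36.54 = 21.46→21) → #5a3f15
71%: (242 − 171.82 = 70.18→70, 170 − 120.7 = 49.3→49, 58 − 41.18 = 16.82→17) → #463111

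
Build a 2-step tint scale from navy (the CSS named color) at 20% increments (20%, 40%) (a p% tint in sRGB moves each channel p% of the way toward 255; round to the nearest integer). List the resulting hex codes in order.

#333399, #6666B3

CSS navy is rgb(0, 0, 128).
20%: (0 + 51 = 51→51, 0 + 51 = 51→51, 128 + 25.4 = 153.4→153) → #333399
40%: (0 + 102 = 102→102, 0 + 102 = 102→102, 128 + 50.8 = 178.8→179) → #6666B3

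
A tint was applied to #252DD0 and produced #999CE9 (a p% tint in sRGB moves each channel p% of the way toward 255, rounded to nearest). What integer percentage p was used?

53%

#252DD0 is rgb(37, 45, 208); #999CE9 is rgb(153, 156, 233).
On the R channel (widest range): 153 ≈ 37 + (p/100)(255 − 37), so p ≈ 100×(153 − 37)/(255 − 37) = 11600/218 = 53.21.
p = 53 reproduces all three channels after rounding.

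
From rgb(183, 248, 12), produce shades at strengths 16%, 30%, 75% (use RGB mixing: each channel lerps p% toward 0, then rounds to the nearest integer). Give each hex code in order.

#9ad00a, #80ae08, #2e3e03

16%: (183 − 29.28 = 153.72→154, 248 − 39.68 = 208.32→208, 12 − 1.92 = 10.08→10) → #9ad00a
30%: (183 − 54.9 = 128.1→128, 248 − 74.4 = 173.6→174, 12 − 3.6 = 8.4→8) → #80ae08
75%: (183 − 137.25 = 45.75→46, 248 − 186 = 62→62, 12 − 9 = 3→3) → #2e3e03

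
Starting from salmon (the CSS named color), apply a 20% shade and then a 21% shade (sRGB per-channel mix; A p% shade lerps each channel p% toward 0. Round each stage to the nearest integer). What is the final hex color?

CSS salmon is rgb(250, 128, 114).
A 20% shade moves each channel 20% toward 0:
  R: 250 + 0.2×(0−250) = 250 − 50 = 200 → 200
  G: 128 − 25.6 = 102.4 → 102
  B: 114 + 0.2×(0−114) = 114 − 22.8 = 91.2 → 91
After the shade: rgb(200, 102, 91) = #c8665b.
Per channel, c → c + 0.21(0 − c):
  R: 200 − 42 = 158 → 158
  G: 102 − 21.42 = 80.58 → 81
  B: 91 + 0.21×(0−91) = 91 − 19.11 = 71.89 → 72
rgb(158, 81, 72) = #9e5148.

#9e5148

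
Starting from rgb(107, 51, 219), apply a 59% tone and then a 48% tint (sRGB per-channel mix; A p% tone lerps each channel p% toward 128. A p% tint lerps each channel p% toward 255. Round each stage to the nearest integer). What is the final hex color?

A 59% tone moves each channel 59% toward 128:
  R: 107 + 0.59×(128−107) = 107 + 12.39 = 119.39 → 119
  G: 51 + 45.43 = 96.43 → 96
  B: 219 + 0.59×(128−219) = 219 − 53.69 = 165.31 → 165
After the tone: rgb(119, 96, 165) = #7760A5.
A 48% tint moves each channel 48% toward 255:
  R: 119 + 65.28 = 184.28 → 184
  G: 96 + 0.48×(255−96) = 96 + 76.32 = 172.32 → 172
  B: 165 + 0.48×(255−165) = 165 + 43.2 = 208.2 → 208
rgb(184, 172, 208) = #B8ACD0.

#B8ACD0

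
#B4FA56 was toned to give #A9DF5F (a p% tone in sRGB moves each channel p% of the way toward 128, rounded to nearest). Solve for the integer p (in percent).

#B4FA56 is rgb(180, 250, 86); #A9DF5F is rgb(169, 223, 95).
On the G channel (widest range): 223 ≈ 250 + (p/100)(128 − 250), so p ≈ 100×(223 − 250)/(128 − 250) = -2700/-122 = 22.13.
p = 22 reproduces all three channels after rounding.

22%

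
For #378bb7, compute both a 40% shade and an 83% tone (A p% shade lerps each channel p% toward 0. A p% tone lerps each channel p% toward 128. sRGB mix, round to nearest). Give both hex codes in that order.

#21536e, #748289

#378bb7 is rgb(55, 139, 183).
40% shade:
  R: 55 − 22 = 33 → 33
  G: 139 + 0.4×(0−139) = 139 − 55.6 = 83.4 → 83
  B: 183 + 0.4×(0−183) = 183 − 73.2 = 109.8 → 110
  → #21536e
83% tone:
  R: 55 + 60.59 = 115.59 → 116
  G: 139 + 0.83×(128−139) = 139 − 9.13 = 129.87 → 130
  B: 183 − 45.65 = 137.35 → 137
  → #748289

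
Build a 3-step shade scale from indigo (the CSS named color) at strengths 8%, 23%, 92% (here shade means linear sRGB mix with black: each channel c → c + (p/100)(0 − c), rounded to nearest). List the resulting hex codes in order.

CSS indigo is rgb(75, 0, 130).
8%: (75 − 6 = 69→69, 0→0, 130 − 10.4 = 119.6→120) → #450078
23%: (75 − 17.25 = 57.75→58, 0→0, 130 − 29.9 = 100.1→100) → #3A0064
92%: (75 − 69 = 6→6, 0→0, 130 − 119.6 = 10.4→10) → #06000A

#450078, #3A0064, #06000A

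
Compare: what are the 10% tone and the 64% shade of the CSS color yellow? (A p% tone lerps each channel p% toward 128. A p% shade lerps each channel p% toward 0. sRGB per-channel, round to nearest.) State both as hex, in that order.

CSS yellow is rgb(255, 255, 0).
10% tone:
  R: 255 + 0.1×(128−255) = 255 − 12.7 = 242.3 → 242
  G: 255 − 12.7 = 242.3 → 242
  B: 0 + 12.8 = 12.8 → 13
  → #f2f20d
64% shade:
  R: 255 + 0.64×(0−255) = 255 − 163.2 = 91.8 → 92
  G: 255 + 0.64×(0−255) = 255 − 163.2 = 91.8 → 92
  B: 0 + 0 = 0 → 0
  → #5c5c00

#f2f20d, #5c5c00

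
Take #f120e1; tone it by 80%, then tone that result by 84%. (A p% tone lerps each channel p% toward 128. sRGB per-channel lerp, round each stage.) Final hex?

#f120e1 is rgb(241, 32, 225).
An 80% tone moves each channel 80% toward 128:
  R: 241 − 90.4 = 150.6 → 151
  G: 32 + 0.8×(128−32) = 32 + 76.8 = 108.8 → 109
  B: 225 + 0.8×(128−225) = 225 − 77.6 = 147.4 → 147
After the tone: rgb(151, 109, 147) = #976d93.
Per channel, c → c + 0.84(128 − c):
  R: 151 − 19.32 = 131.68 → 132
  G: 109 + 0.84×(128−109) = 109 + 15.96 = 124.96 → 125
  B: 147 − 15.96 = 131.04 → 131
rgb(132, 125, 131) = #847d83.

#847d83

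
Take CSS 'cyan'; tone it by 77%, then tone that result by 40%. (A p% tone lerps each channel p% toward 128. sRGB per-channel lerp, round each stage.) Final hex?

#6f9191

CSS cyan is rgb(0, 255, 255).
Lerp each channel 77% toward 128:
  R: 0 + 98.56 = 98.56 → 99
  G: 255 + 0.77×(128−255) = 255 − 97.79 = 157.21 → 157
  B: 255 + 0.77×(128−255) = 255 − 97.79 = 157.21 → 157
After the tone: rgb(99, 157, 157) = #639d9d.
Lerp each channel 40% toward 128:
  R: 99 + 0.4×(128−99) = 99 + 11.6 = 110.6 → 111
  G: 157 + 0.4×(128−157) = 157 − 11.6 = 145.4 → 145
  B: 157 + 0.4×(128−157) = 157 − 11.6 = 145.4 → 145
rgb(111, 145, 145) = #6f9191.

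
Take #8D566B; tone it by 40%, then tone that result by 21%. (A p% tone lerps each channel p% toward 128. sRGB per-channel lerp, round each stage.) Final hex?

#8D566B is rgb(141, 86, 107).
Per channel, c → c + 0.4(128 − c):
  R: 141 − 5.2 = 135.8 → 136
  G: 86 + 16.8 = 102.8 → 103
  B: 107 + 0.4×(128−107) = 107 + 8.4 = 115.4 → 115
After the tone: rgb(136, 103, 115) = #886773.
Lerp each channel 21% toward 128:
  R: 136 + 0.21×(128−136) = 136 − 1.68 = 134.32 → 134
  G: 103 + 5.25 = 108.25 → 108
  B: 115 + 2.73 = 117.73 → 118
rgb(134, 108, 118) = #866C76.

#866C76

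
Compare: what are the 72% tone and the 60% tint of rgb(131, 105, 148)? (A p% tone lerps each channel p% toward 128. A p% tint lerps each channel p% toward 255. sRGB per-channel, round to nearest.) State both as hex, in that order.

#817A86, #CDC3D4

72% tone:
  R: 131 − 2.16 = 128.84 → 129
  G: 105 + 0.72×(128−105) = 105 + 16.56 = 121.56 → 122
  B: 148 − 14.4 = 133.6 → 134
  → #817A86
60% tint:
  R: 131 + 0.6×(255−131) = 131 + 74.4 = 205.4 → 205
  G: 105 + 90 = 195 → 195
  B: 148 + 64.2 = 212.2 → 212
  → #CDC3D4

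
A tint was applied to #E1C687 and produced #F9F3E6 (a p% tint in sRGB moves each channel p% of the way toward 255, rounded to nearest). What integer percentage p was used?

#E1C687 is rgb(225, 198, 135); #F9F3E6 is rgb(249, 243, 230).
On the B channel (widest range): 230 ≈ 135 + (p/100)(255 − 135), so p ≈ 100×(230 − 135)/(255 − 135) = 9500/120 = 79.17.
p = 79 reproduces all three channels after rounding.

79%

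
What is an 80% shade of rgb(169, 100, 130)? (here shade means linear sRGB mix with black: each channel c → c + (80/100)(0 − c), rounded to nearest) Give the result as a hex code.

#22141A

Per channel, c → c + 0.8(0 − c):
  R: 169 − 135.2 = 33.8 → 34
  G: 100 − 80 = 20 → 20
  B: 130 + 0.8×(0−130) = 130 − 104 = 26 → 26
rgb(34, 20, 26) = #22141A.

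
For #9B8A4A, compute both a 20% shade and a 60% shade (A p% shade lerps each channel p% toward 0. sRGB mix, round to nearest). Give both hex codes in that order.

#7C6E3B, #3E371E

#9B8A4A is rgb(155, 138, 74).
20% shade:
  R: 155 + 0.2×(0−155) = 155 − 31 = 124 → 124
  G: 138 + 0.2×(0−138) = 138 − 27.6 = 110.4 → 110
  B: 74 + 0.2×(0−74) = 74 − 14.8 = 59.2 → 59
  → #7C6E3B
60% shade:
  R: 155 − 93 = 62 → 62
  G: 138 + 0.6×(0−138) = 138 − 82.8 = 55.2 → 55
  B: 74 − 44.4 = 29.6 → 30
  → #3E371E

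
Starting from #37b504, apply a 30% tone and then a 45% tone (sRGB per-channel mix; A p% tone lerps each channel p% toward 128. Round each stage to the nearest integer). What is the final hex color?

#37b504 is rgb(55, 181, 4).
Lerp each channel 30% toward 128:
  R: 55 + 21.9 = 76.9 → 77
  G: 181 + 0.3×(128−181) = 181 − 15.9 = 165.1 → 165
  B: 4 + 37.2 = 41.2 → 41
After the tone: rgb(77, 165, 41) = #4da529.
Per channel, c → c + 0.45(128 − c):
  R: 77 + 0.45×(128−77) = 77 + 22.95 = 99.95 → 100
  G: 165 − 16.65 = 148.35 → 148
  B: 41 + 39.15 = 80.15 → 80
rgb(100, 148, 80) = #649450.

#649450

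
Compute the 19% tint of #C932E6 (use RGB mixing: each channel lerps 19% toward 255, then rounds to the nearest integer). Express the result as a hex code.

#C932E6 is rgb(201, 50, 230).
Per channel, c → c + 0.19(255 − c):
  R: 201 + 0.19×(255−201) = 201 + 10.26 = 211.26 → 211
  G: 50 + 0.19×(255−50) = 50 + 38.95 = 88.95 → 89
  B: 230 + 4.75 = 234.75 → 235
rgb(211, 89, 235) = #D359EB.

#D359EB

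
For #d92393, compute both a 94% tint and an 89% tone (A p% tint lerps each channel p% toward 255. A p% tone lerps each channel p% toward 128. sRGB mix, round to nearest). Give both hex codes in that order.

#d92393 is rgb(217, 35, 147).
94% tint:
  R: 217 + 35.72 = 252.72 → 253
  G: 35 + 0.94×(255−35) = 35 + 206.8 = 241.8 → 242
  B: 147 + 101.52 = 248.52 → 249
  → #fdf2f9
89% tone:
  R: 217 + 0.89×(128−217) = 217 − 79.21 = 137.79 → 138
  G: 35 + 82.77 = 117.77 → 118
  B: 147 + 0.89×(128−147) = 147 − 16.91 = 130.09 → 130
  → #8a7682

#fdf2f9, #8a7682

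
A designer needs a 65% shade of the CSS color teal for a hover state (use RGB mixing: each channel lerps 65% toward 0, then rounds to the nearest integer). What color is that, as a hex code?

#002D2D

CSS teal is rgb(0, 128, 128).
Per channel, c → c + 0.65(0 − c):
  R: 0 + 0 = 0 → 0
  G: 128 + 0.65×(0−128) = 128 − 83.2 = 44.8 → 45
  B: 128 + 0.65×(0−128) = 128 − 83.2 = 44.8 → 45
rgb(0, 45, 45) = #002D2D.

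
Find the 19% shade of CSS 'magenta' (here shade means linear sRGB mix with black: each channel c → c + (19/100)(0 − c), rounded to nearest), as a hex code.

#CF00CF

CSS magenta is rgb(255, 0, 255).
Lerp each channel 19% toward 0:
  R: 255 − 48.45 = 206.55 → 207
  G: 0 + 0.19×(0−0) = 0 + 0 = 0 → 0
  B: 255 + 0.19×(0−255) = 255 − 48.45 = 206.55 → 207
rgb(207, 0, 207) = #CF00CF.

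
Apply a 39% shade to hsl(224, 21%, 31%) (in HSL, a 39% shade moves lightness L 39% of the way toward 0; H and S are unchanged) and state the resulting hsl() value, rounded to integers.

L moves 39% from 31 toward 0: 31 − 12.09 = 18.91 → 19.
H and S are unchanged.

hsl(224, 21%, 19%)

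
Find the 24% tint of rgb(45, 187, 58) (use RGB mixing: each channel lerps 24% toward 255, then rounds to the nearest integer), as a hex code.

#5FCB69

Per channel, c → c + 0.24(255 − c):
  R: 45 + 0.24×(255−45) = 45 + 50.4 = 95.4 → 95
  G: 187 + 16.32 = 203.32 → 203
  B: 58 + 0.24×(255−58) = 58 + 47.28 = 105.28 → 105
rgb(95, 203, 105) = #5FCB69.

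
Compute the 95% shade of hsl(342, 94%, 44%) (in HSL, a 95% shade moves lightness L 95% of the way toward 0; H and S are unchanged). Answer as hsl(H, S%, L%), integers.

hsl(342, 94%, 2%)

L moves 95% from 44 toward 0: 44 − 41.8 = 2.2 → 2.
H and S are unchanged.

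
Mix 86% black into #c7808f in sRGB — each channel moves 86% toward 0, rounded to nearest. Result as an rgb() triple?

rgb(28, 18, 20)

#c7808f is rgb(199, 128, 143).
Lerp each channel 86% toward 0:
  R: 199 + 0.86×(0−199) = 199 − 171.14 = 27.86 → 28
  G: 128 + 0.86×(0−128) = 128 − 110.08 = 17.92 → 18
  B: 143 − 122.98 = 20.02 → 20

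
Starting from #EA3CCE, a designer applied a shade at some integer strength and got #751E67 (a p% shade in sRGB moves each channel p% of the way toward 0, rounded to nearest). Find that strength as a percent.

#EA3CCE is rgb(234, 60, 206); #751E67 is rgb(117, 30, 103).
On the R channel (widest range): 117 ≈ 234 + (p/100)(0 − 234), so p ≈ 100×(117 − 234)/(0 − 234) = -11700/-234 = 50.00.
p = 50 reproduces all three channels after rounding.

50%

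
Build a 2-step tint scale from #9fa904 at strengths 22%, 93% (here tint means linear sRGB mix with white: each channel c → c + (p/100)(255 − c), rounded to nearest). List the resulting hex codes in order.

#9fa904 is rgb(159, 169, 4).
22%: (159 + 21.12 = 180.12→180, 169 + 18.92 = 187.92→188, 4 + 55.22 = 59.22→59) → #b4bc3b
93%: (159 + 89.28 = 248.28→248, 169 + 79.98 = 248.98→249, 4 + 233.43 = 237.43→237) → #f8f9ed

#b4bc3b, #f8f9ed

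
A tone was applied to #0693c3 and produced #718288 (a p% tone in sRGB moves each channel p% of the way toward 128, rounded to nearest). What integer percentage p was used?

#0693c3 is rgb(6, 147, 195); #718288 is rgb(113, 130, 136).
On the R channel (widest range): 113 ≈ 6 + (p/100)(128 − 6), so p ≈ 100×(113 − 6)/(128 − 6) = 10700/122 = 87.70.
p = 88 reproduces all three channels after rounding.

88%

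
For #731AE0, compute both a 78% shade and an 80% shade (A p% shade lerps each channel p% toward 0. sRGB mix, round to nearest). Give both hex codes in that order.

#190631, #17052D

#731AE0 is rgb(115, 26, 224).
78% shade:
  R: 115 + 0.78×(0−115) = 115 − 89.7 = 25.3 → 25
  G: 26 + 0.78×(0−26) = 26 − 20.28 = 5.72 → 6
  B: 224 + 0.78×(0−224) = 224 − 174.72 = 49.28 → 49
  → #190631
80% shade:
  R: 115 + 0.8×(0−115) = 115 − 92 = 23 → 23
  G: 26 + 0.8×(0−26) = 26 − 20.8 = 5.2 → 5
  B: 224 + 0.8×(0−224) = 224 − 179.2 = 44.8 → 45
  → #17052D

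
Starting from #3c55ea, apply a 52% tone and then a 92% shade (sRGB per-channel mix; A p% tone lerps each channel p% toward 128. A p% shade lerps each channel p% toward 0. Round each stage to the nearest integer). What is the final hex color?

#08090e

#3c55ea is rgb(60, 85, 234).
Lerp each channel 52% toward 128:
  R: 60 + 0.52×(128−60) = 60 + 35.36 = 95.36 → 95
  G: 85 + 0.52×(128−85) = 85 + 22.36 = 107.36 → 107
  B: 234 + 0.52×(128−234) = 234 − 55.12 = 178.88 → 179
After the tone: rgb(95, 107, 179) = #5f6bb3.
A 92% shade moves each channel 92% toward 0:
  R: 95 − 87.4 = 7.6 → 8
  G: 107 − 98.44 = 8.56 → 9
  B: 179 − 164.68 = 14.32 → 14
rgb(8, 9, 14) = #08090e.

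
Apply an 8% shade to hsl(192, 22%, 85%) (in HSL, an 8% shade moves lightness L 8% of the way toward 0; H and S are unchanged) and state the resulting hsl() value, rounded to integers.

L moves 8% from 85 toward 0: 85 − 6.8 = 78.2 → 78.
H and S are unchanged.

hsl(192, 22%, 78%)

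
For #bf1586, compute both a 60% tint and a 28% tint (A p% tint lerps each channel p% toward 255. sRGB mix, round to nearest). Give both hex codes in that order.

#bf1586 is rgb(191, 21, 134).
60% tint:
  R: 191 + 0.6×(255−191) = 191 + 38.4 = 229.4 → 229
  G: 21 + 140.4 = 161.4 → 161
  B: 134 + 0.6×(255−134) = 134 + 72.6 = 206.6 → 207
  → #e5a1cf
28% tint:
  R: 191 + 0.28×(255−191) = 191 + 17.92 = 208.92 → 209
  G: 21 + 0.28×(255−21) = 21 + 65.52 = 86.52 → 87
  B: 134 + 33.88 = 167.88 → 168
  → #d157a8

#e5a1cf, #d157a8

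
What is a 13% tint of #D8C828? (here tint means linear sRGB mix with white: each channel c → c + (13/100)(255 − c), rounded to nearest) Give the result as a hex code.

#DDCF44

#D8C828 is rgb(216, 200, 40).
A 13% tint moves each channel 13% toward 255:
  R: 216 + 5.07 = 221.07 → 221
  G: 200 + 7.15 = 207.15 → 207
  B: 40 + 27.95 = 67.95 → 68
rgb(221, 207, 68) = #DDCF44.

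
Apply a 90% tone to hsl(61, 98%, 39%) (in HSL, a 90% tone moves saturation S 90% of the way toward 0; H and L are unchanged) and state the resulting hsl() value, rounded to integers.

S moves 90% from 98 toward 0: 98 − 88.2 = 9.8 → 10.
H and L are unchanged.

hsl(61, 10%, 39%)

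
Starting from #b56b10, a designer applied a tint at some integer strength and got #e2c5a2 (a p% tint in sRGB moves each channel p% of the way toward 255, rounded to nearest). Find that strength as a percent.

61%

#b56b10 is rgb(181, 107, 16); #e2c5a2 is rgb(226, 197, 162).
On the B channel (widest range): 162 ≈ 16 + (p/100)(255 − 16), so p ≈ 100×(162 − 16)/(255 − 16) = 14600/239 = 61.09.
p = 61 reproduces all three channels after rounding.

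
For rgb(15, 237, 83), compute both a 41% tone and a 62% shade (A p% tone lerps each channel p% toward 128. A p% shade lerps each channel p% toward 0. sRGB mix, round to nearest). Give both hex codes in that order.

41% tone:
  R: 15 + 0.41×(128−15) = 15 + 46.33 = 61.33 → 61
  G: 237 + 0.41×(128−237) = 237 − 44.69 = 192.31 → 192
  B: 83 + 18.45 = 101.45 → 101
  → #3DC065
62% shade:
  R: 15 + 0.62×(0−15) = 15 − 9.3 = 5.7 → 6
  G: 237 + 0.62×(0−237) = 237 − 146.94 = 90.06 → 90
  B: 83 − 51.46 = 31.54 → 32
  → #065A20

#3DC065, #065A20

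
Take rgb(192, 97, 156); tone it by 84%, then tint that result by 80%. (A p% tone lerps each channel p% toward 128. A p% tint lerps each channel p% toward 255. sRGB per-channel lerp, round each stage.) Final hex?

#e8e5e6

Lerp each channel 84% toward 128:
  R: 192 − 53.76 = 138.24 → 138
  G: 97 + 26.04 = 123.04 → 123
  B: 156 − 23.52 = 132.48 → 132
After the tone: rgb(138, 123, 132) = #8a7b84.
Lerp each channel 80% toward 255:
  R: 138 + 0.8×(255−138) = 138 + 93.6 = 231.6 → 232
  G: 123 + 0.8×(255−123) = 123 + 105.6 = 228.6 → 229
  B: 132 + 0.8×(255−132) = 132 + 98.4 = 230.4 → 230
rgb(232, 229, 230) = #e8e5e6.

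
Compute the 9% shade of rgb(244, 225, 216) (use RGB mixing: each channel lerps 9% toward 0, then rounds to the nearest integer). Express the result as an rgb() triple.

Per channel, c → c + 0.09(0 − c):
  R: 244 + 0.09×(0−244) = 244 − 21.96 = 222.04 → 222
  G: 225 − 20.25 = 204.75 → 205
  B: 216 − 19.44 = 196.56 → 197

rgb(222, 205, 197)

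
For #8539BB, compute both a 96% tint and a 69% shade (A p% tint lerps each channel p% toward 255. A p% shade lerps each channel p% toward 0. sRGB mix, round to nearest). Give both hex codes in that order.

#8539BB is rgb(133, 57, 187).
96% tint:
  R: 133 + 117.12 = 250.12 → 250
  G: 57 + 0.96×(255−57) = 57 + 190.08 = 247.08 → 247
  B: 187 + 0.96×(255−187) = 187 + 65.28 = 252.28 → 252
  → #FAF7FC
69% shade:
  R: 133 − 91.77 = 41.23 → 41
  G: 57 − 39.33 = 17.67 → 18
  B: 187 + 0.69×(0−187) = 187 − 129.03 = 57.97 → 58
  → #29123A

#FAF7FC, #29123A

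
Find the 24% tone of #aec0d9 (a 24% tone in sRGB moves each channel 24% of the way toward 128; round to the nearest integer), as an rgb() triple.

rgb(163, 177, 196)

#aec0d9 is rgb(174, 192, 217).
Per channel, c → c + 0.24(128 − c):
  R: 174 + 0.24×(128−174) = 174 − 11.04 = 162.96 → 163
  G: 192 + 0.24×(128−192) = 192 − 15.36 = 176.64 → 177
  B: 217 + 0.24×(128−217) = 217 − 21.36 = 195.64 → 196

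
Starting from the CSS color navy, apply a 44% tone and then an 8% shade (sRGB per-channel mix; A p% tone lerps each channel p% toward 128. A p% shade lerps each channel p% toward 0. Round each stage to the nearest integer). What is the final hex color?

CSS navy is rgb(0, 0, 128).
Lerp each channel 44% toward 128:
  R: 0 + 56.32 = 56.32 → 56
  G: 0 + 0.44×(128−0) = 0 + 56.32 = 56.32 → 56
  B: 128 + 0.44×(128−128) = 128 + 0 = 128 → 128
After the tone: rgb(56, 56, 128) = #383880.
Per channel, c → c + 0.08(0 − c):
  R: 56 + 0.08×(0−56) = 56 − 4.48 = 51.52 → 52
  G: 56 − 4.48 = 51.52 → 52
  B: 128 − 10.24 = 117.76 → 118
rgb(52, 52, 118) = #343476.

#343476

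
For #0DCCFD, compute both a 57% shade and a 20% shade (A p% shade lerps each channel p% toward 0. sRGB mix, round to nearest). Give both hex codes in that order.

#06586D, #0AA3CA

#0DCCFD is rgb(13, 204, 253).
57% shade:
  R: 13 − 7.41 = 5.59 → 6
  G: 204 − 116.28 = 87.72 → 88
  B: 253 + 0.57×(0−253) = 253 − 144.21 = 108.79 → 109
  → #06586D
20% shade:
  R: 13 − 2.6 = 10.4 → 10
  G: 204 − 40.8 = 163.2 → 163
  B: 253 + 0.2×(0−253) = 253 − 50.6 = 202.4 → 202
  → #0AA3CA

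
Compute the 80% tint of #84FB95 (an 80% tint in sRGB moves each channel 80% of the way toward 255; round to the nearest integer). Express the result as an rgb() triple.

rgb(230, 254, 234)

#84FB95 is rgb(132, 251, 149).
Lerp each channel 80% toward 255:
  R: 132 + 0.8×(255−132) = 132 + 98.4 = 230.4 → 230
  G: 251 + 0.8×(255−251) = 251 + 3.2 = 254.2 → 254
  B: 149 + 84.8 = 233.8 → 234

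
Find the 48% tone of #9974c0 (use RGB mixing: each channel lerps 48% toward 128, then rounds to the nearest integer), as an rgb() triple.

rgb(141, 122, 161)

#9974c0 is rgb(153, 116, 192).
Lerp each channel 48% toward 128:
  R: 153 + 0.48×(128−153) = 153 − 12 = 141 → 141
  G: 116 + 5.76 = 121.76 → 122
  B: 192 − 30.72 = 161.28 → 161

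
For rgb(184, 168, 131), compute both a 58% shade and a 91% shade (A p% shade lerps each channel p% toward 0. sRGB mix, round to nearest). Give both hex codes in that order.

58% shade:
  R: 184 + 0.58×(0−184) = 184 − 106.72 = 77.28 → 77
  G: 168 + 0.58×(0−168) = 168 − 97.44 = 70.56 → 71
  B: 131 − 75.98 = 55.02 → 55
  → #4D4737
91% shade:
  R: 184 + 0.91×(0−184) = 184 − 167.44 = 16.56 → 17
  G: 168 + 0.91×(0−168) = 168 − 152.88 = 15.12 → 15
  B: 131 − 119.21 = 11.79 → 12
  → #110F0C

#4D4737, #110F0C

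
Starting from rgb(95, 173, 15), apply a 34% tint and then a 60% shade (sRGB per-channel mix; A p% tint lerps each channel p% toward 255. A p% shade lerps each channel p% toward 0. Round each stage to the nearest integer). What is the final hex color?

#3c5027

Per channel, c → c + 0.34(255 − c):
  R: 95 + 0.34×(255−95) = 95 + 54.4 = 149.4 → 149
  G: 173 + 0.34×(255−173) = 173 + 27.88 = 200.88 → 201
  B: 15 + 81.6 = 96.6 → 97
After the tint: rgb(149, 201, 97) = #95c961.
Per channel, c → c + 0.6(0 − c):
  R: 149 − 89.4 = 59.6 → 60
  G: 201 + 0.6×(0−201) = 201 − 120.6 = 80.4 → 80
  B: 97 + 0.6×(0−97) = 97 − 58.2 = 38.8 → 39
rgb(60, 80, 39) = #3c5027.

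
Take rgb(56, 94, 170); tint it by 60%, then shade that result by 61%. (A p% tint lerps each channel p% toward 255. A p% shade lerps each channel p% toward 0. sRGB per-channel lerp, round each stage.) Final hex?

Lerp each channel 60% toward 255:
  R: 56 + 0.6×(255−56) = 56 + 119.4 = 175.4 → 175
  G: 94 + 96.6 = 190.6 → 191
  B: 170 + 51 = 221 → 221
After the tint: rgb(175, 191, 221) = #AFBFDD.
Lerp each channel 61% toward 0:
  R: 175 − 106.75 = 68.25 → 68
  G: 191 + 0.61×(0−191) = 191 − 116.51 = 74.49 → 74
  B: 221 − 134.81 = 86.19 → 86
rgb(68, 74, 86) = #444A56.

#444A56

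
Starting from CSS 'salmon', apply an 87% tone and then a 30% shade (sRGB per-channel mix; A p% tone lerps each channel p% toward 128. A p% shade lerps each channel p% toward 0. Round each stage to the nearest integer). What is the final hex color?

#655A58

CSS salmon is rgb(250, 128, 114).
Lerp each channel 87% toward 128:
  R: 250 + 0.87×(128−250) = 250 − 106.14 = 143.86 → 144
  G: 128 + 0.87×(128−128) = 128 + 0 = 128 → 128
  B: 114 + 0.87×(128−114) = 114 + 12.18 = 126.18 → 126
After the tone: rgb(144, 128, 126) = #90807E.
Lerp each channel 30% toward 0:
  R: 144 + 0.3×(0−144) = 144 − 43.2 = 100.8 → 101
  G: 128 + 0.3×(0−128) = 128 − 38.4 = 89.6 → 90
  B: 126 + 0.3×(0−126) = 126 − 37.8 = 88.2 → 88
rgb(101, 90, 88) = #655A58.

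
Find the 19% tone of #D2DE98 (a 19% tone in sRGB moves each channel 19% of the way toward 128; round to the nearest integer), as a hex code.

#D2DE98 is rgb(210, 222, 152).
Per channel, c → c + 0.19(128 − c):
  R: 210 + 0.19×(128−210) = 210 − 15.58 = 194.42 → 194
  G: 222 − 17.86 = 204.14 → 204
  B: 152 − 4.56 = 147.44 → 147
rgb(194, 204, 147) = #C2CC93.

#C2CC93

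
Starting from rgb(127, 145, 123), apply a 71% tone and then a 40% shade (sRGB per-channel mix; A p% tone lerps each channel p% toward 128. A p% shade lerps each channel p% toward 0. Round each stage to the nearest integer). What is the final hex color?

#4D504C

Per channel, c → c + 0.71(128 − c):
  R: 127 + 0.71×(128−127) = 127 + 0.71 = 127.71 → 128
  G: 145 − 12.07 = 132.93 → 133
  B: 123 + 0.71×(128−123) = 123 + 3.55 = 126.55 → 127
After the tone: rgb(128, 133, 127) = #80857F.
A 40% shade moves each channel 40% toward 0:
  R: 128 − 51.2 = 76.8 → 77
  G: 133 − 53.2 = 79.8 → 80
  B: 127 + 0.4×(0−127) = 127 − 50.8 = 76.2 → 76
rgb(77, 80, 76) = #4D504C.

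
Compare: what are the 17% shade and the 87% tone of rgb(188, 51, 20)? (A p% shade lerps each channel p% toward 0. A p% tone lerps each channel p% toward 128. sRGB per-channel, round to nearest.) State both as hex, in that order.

#9c2a11, #887672

17% shade:
  R: 188 − 31.96 = 156.04 → 156
  G: 51 − 8.67 = 42.33 → 42
  B: 20 − 3.4 = 16.6 → 17
  → #9c2a11
87% tone:
  R: 188 − 52.2 = 135.8 → 136
  G: 51 + 0.87×(128−51) = 51 + 66.99 = 117.99 → 118
  B: 20 + 0.87×(128−20) = 20 + 93.96 = 113.96 → 114
  → #887672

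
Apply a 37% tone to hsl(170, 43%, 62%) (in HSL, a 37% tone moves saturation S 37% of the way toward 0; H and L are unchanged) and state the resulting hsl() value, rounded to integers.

hsl(170, 27%, 62%)

S moves 37% from 43 toward 0: 43 − 15.91 = 27.09 → 27.
H and L are unchanged.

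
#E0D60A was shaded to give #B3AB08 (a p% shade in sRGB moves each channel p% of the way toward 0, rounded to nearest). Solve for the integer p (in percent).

20%

#E0D60A is rgb(224, 214, 10); #B3AB08 is rgb(179, 171, 8).
On the R channel (widest range): 179 ≈ 224 + (p/100)(0 − 224), so p ≈ 100×(179 − 224)/(0 − 224) = -4500/-224 = 20.09.
p = 20 reproduces all three channels after rounding.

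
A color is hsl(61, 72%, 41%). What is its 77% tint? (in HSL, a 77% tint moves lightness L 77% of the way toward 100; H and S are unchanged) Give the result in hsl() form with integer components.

hsl(61, 72%, 86%)

L moves 77% from 41 toward 100: 41 + 45.43 = 86.43 → 86.
H and S are unchanged.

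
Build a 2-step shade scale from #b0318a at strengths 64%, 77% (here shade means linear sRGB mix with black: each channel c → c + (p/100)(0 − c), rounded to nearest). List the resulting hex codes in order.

#b0318a is rgb(176, 49, 138).
64%: (176 − 112.64 = 63.36→63, 49 − 31.36 = 17.64→18, 138 − 88.32 = 49.68→50) → #3f1232
77%: (176 − 135.52 = 40.48→40, 49 − 37.73 = 11.27→11, 138 − 106.26 = 31.74→32) → #280b20

#3f1232, #280b20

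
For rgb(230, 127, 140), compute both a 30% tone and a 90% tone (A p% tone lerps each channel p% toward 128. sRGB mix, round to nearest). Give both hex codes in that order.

#C77F88, #8A8081

30% tone:
  R: 230 + 0.3×(128−230) = 230 − 30.6 = 199.4 → 199
  G: 127 + 0.3 = 127.3 → 127
  B: 140 + 0.3×(128−140) = 140 − 3.6 = 136.4 → 136
  → #C77F88
90% tone:
  R: 230 − 91.8 = 138.2 → 138
  G: 127 + 0.9×(128−127) = 127 + 0.9 = 127.9 → 128
  B: 140 − 10.8 = 129.2 → 129
  → #8A8081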